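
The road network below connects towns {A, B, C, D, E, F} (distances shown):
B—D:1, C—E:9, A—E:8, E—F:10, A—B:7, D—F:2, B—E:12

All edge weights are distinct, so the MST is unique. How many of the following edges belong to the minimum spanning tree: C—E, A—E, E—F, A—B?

Kruskal's algorithm — process edges by increasing weight (ties by edge label):
B—D (1): add — endpoints in different components.
D—F (2): add — endpoints in different components.
A—B (7): add — endpoints in different components.
A—E (8): add — endpoints in different components.
C—E (9): add — endpoints in different components.
MST edge set: {B—D, D—F, A—B, A—E, C—E}.
Of the listed edges, {C—E, A—E, A—B} are in the MST → 3.

3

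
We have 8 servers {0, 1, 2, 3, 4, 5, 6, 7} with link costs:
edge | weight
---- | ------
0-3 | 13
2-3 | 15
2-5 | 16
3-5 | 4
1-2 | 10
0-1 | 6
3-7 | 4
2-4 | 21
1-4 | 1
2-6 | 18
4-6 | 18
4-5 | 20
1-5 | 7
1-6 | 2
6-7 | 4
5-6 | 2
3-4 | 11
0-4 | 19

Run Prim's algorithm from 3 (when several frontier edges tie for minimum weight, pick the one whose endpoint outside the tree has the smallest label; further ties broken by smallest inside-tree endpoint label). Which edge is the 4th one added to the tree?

1-4

Prim's algorithm from 3:
Step 1: cheapest edge leaving the tree is 3-5 (4); add 5.
Step 2: cheapest edge leaving the tree is 5-6 (2); add 6.
Step 3: cheapest edge leaving the tree is 1-6 (2); add 1.
Step 4: cheapest edge leaving the tree is 1-4 (1); add 4.
Step 5: cheapest edge leaving the tree is 3-7 (4); add 7.
Step 6: cheapest edge leaving the tree is 0-1 (6); add 0.
Step 7: cheapest edge leaving the tree is 1-2 (10); add 2.
The 4th edge added is 1-4.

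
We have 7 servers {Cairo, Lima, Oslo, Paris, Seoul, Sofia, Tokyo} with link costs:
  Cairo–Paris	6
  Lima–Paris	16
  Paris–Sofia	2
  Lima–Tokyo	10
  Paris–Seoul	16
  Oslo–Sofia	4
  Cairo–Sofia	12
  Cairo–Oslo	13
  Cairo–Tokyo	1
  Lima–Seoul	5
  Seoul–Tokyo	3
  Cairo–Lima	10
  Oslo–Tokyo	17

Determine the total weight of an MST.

Sort edges by weight, then run Kruskal:
Cairo–Tokyo (1): add — endpoints in different components.
Paris–Sofia (2): add — endpoints in different components.
Seoul–Tokyo (3): add — endpoints in different components.
Oslo–Sofia (4): add — endpoints in different components.
Lima–Seoul (5): add — endpoints in different components.
Cairo–Paris (6): add — endpoints in different components.
MST edges: Cairo–Tokyo, Paris–Sofia, Seoul–Tokyo, Oslo–Sofia, Lima–Seoul, Cairo–Paris; total weight 1+2+3+4+5+6 = 21.

21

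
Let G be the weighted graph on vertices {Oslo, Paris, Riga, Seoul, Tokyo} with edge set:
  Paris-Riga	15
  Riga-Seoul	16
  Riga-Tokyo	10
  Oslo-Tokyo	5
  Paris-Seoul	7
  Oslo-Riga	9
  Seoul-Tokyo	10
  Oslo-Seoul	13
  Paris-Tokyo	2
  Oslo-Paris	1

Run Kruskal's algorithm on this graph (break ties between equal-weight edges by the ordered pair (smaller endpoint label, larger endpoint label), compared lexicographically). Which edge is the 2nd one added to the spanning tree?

Paris-Tokyo

Sort edges by weight, then run Kruskal:
Oslo-Paris (1): add — endpoints in different components.
Paris-Tokyo (2): add — endpoints in different components.
Oslo-Tokyo (5): skip — Oslo and Tokyo already connected.
Paris-Seoul (7): add — endpoints in different components.
Oslo-Riga (9): add — endpoints in different components.
The 2nd edge added is Paris-Tokyo.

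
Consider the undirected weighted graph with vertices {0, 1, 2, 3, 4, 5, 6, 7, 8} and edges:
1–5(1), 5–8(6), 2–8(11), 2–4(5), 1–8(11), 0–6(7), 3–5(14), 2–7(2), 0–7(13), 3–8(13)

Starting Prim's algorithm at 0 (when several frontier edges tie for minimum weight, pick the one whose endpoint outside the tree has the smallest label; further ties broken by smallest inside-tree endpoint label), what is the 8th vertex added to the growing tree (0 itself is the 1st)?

1

Prim's algorithm from 0:
Step 1: frontier [0–6 7, 0–7 13] → take 0–6 (7); add 6.
Step 2: frontier [0–7 13] → take 0–7 (13); add 7.
Step 3: frontier [2–7 2] → take 2–7 (2); add 2.
Step 4: frontier [2–4 5, 2–8 11] → take 2–4 (5); add 4.
Step 5: frontier [2–8 11] → take 2–8 (11); add 8.
Step 6: frontier [5–8 6, 1–8 11, 3–8 13] → take 5–8 (6); add 5.
Step 7: frontier [1–5 1, 3–5 14, 1–8 11, 3–8 13] → take 1–5 (1); add 1.
Step 8: frontier [3–5 14, 3–8 13] → take 3–8 (13); add 3.
Vertex order: 0, 6, 7, 2, 4, 8, 5, 1, 3. The 8th vertex is 1.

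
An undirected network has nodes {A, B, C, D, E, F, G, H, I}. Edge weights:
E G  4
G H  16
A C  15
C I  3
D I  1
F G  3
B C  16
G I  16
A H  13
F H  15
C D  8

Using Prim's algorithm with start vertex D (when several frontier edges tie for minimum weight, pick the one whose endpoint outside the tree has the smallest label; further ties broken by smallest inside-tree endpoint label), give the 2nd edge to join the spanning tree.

C-I

Prim's algorithm from D:
Step 1: cheapest edge leaving the tree is D I (1); add I.
Step 2: cheapest edge leaving the tree is C I (3); add C.
Step 3: cheapest edge leaving the tree is A C (15); add A.
Step 4: cheapest edge leaving the tree is A H (13); add H.
Step 5: cheapest edge leaving the tree is F H (15); add F.
Step 6: cheapest edge leaving the tree is F G (3); add G.
Step 7: cheapest edge leaving the tree is E G (4); add E.
Step 8: cheapest edge leaving the tree is B C (16); add B.
The 2nd edge added is C I.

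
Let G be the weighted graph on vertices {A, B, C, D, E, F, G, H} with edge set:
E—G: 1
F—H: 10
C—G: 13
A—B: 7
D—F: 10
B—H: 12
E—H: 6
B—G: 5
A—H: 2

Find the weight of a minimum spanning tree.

47

Prim, starting at G.
Step 1: frontier [E—G 1, B—G 5, C—G 13] → take E—G (1); add E.
Step 2: frontier [E—H 6, B—G 5, C—G 13] → take B—G (5); add B.
Step 3: frontier [A—B 7, B—H 12, E—H 6, C—G 13] → take E—H (6); add H.
Step 4: frontier [A—B 7, C—G 13, A—H 2, F—H 10] → take A—H (2); add A.
Step 5: frontier [C—G 13, F—H 10] → take F—H (10); add F.
Step 6: frontier [D—F 10, C—G 13] → take D—F (10); add D.
Step 7: frontier [C—G 13] → take C—G (13); add C.
MST edges: E—G, B—G, E—H, A—H, F—H, D—F, C—G; total weight 1+5+6+2+10+10+13 = 47.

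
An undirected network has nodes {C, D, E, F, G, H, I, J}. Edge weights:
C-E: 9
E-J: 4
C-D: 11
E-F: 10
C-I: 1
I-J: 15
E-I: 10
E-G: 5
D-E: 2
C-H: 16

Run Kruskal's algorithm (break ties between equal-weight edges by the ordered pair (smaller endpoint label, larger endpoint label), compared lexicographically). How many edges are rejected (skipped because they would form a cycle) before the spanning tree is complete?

Kruskal's algorithm — process edges by increasing weight (ties by edge label):
C-I (1): add — endpoints in different components.
D-E (2): add — endpoints in different components.
E-J (4): add — endpoints in different components.
E-G (5): add — endpoints in different components.
C-E (9): add — endpoints in different components.
E-F (10): add — endpoints in different components.
E-I (10): skip — E and I already connected.
C-D (11): skip — C and D already connected.
I-J (15): skip — I and J already connected.
C-H (16): add — endpoints in different components.
Edges rejected before the tree was complete: 3.

3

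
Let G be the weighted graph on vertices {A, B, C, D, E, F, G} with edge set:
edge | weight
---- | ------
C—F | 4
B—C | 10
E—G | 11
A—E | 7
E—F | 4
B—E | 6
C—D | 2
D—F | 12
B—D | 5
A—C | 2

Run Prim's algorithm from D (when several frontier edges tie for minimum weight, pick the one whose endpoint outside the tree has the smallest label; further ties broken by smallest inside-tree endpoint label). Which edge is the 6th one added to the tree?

Prim, starting at D.
Step 1: frontier [C—D 2, B—D 5, D—F 12] → take C—D (2); add C.
Step 2: frontier [A—C 2, C—F 4, B—C 10, B—D 5, D—F 12] → take A—C (2); add A.
Step 3: frontier [A—E 7, C—F 4, B—C 10, B—D 5, D—F 12] → take C—F (4); add F.
Step 4: frontier [A—E 7, B—C 10, B—D 5, E—F 4] → take E—F (4); add E.
Step 5: frontier [B—C 10, B—D 5, B—E 6, E—G 11] → take B—D (5); add B.
Step 6: frontier [E—G 11] → take E—G (11); add G.
The 6th edge added is E—G.

E-G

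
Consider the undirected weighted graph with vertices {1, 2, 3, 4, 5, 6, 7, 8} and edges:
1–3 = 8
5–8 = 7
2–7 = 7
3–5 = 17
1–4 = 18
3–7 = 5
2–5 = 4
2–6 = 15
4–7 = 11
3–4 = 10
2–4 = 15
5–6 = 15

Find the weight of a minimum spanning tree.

56

Prim's algorithm from 3:
Step 1: cheapest edge leaving the tree is 3–7 (5); add 7.
Step 2: cheapest edge leaving the tree is 2–7 (7); add 2.
Step 3: cheapest edge leaving the tree is 2–5 (4); add 5.
Step 4: cheapest edge leaving the tree is 5–8 (7); add 8.
Step 5: cheapest edge leaving the tree is 1–3 (8); add 1.
Step 6: cheapest edge leaving the tree is 3–4 (10); add 4.
Step 7: cheapest edge leaving the tree is 2–6 (15); add 6.
MST edges: 3–7, 2–7, 2–5, 5–8, 1–3, 3–4, 2–6; total weight 5+7+4+7+8+10+15 = 56.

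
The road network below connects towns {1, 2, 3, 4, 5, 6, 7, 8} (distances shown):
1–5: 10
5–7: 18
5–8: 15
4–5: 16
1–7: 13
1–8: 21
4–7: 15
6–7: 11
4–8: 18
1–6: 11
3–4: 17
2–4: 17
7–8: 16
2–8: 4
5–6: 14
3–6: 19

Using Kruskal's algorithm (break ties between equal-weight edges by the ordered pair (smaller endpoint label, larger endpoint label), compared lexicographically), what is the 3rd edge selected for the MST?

Sort edges by weight, then run Kruskal:
2–8 (4): add — endpoints in different components.
1–5 (10): add — endpoints in different components.
1–6 (11): add — endpoints in different components.
6–7 (11): add — endpoints in different components.
1–7 (13): skip — 1 and 7 already connected.
5–6 (14): skip — 5 and 6 already connected.
4–7 (15): add — endpoints in different components.
5–8 (15): add — endpoints in different components.
4–5 (16): skip — 4 and 5 already connected.
7–8 (16): skip — 7 and 8 already connected.
2–4 (17): skip — 2 and 4 already connected.
3–4 (17): add — endpoints in different components.
The 3rd edge added is 1–6.

1-6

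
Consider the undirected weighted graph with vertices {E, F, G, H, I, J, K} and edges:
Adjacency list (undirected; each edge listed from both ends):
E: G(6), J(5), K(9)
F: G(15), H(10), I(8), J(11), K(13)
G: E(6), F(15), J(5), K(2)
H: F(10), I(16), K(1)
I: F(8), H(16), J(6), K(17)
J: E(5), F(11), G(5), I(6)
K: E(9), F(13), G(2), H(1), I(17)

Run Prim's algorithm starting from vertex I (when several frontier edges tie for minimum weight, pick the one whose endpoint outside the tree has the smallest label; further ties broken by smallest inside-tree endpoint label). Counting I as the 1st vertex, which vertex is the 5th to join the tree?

Prim's algorithm from I:
Step 1: cheapest edge leaving the tree is I—J (6); add J.
Step 2: cheapest edge leaving the tree is E—J (5); add E.
Step 3: cheapest edge leaving the tree is G—J (5); add G.
Step 4: cheapest edge leaving the tree is G—K (2); add K.
Step 5: cheapest edge leaving the tree is H—K (1); add H.
Step 6: cheapest edge leaving the tree is F—I (8); add F.
Vertex order: I, J, E, G, K, H, F. The 5th vertex is K.

K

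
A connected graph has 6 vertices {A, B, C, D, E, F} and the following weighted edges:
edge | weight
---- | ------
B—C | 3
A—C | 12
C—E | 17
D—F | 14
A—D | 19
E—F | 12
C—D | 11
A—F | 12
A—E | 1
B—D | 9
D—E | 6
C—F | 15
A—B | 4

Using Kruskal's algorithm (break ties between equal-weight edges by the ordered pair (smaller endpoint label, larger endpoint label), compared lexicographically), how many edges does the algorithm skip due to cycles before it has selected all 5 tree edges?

Kruskal: consider edges lightest-first.
A—E (1): add. Components now {A,E} {B} {C} {D} {F}
B—C (3): add. Components now {A,E} {B,C} {D} {F}
A—B (4): add. Components now {A,B,C,E} {D} {F}
D—E (6): add. Components now {A,B,C,D,E} {F}
B—D (9): skip — B and D already connected.
C—D (11): skip — C and D already connected.
A—C (12): skip — A and C already connected.
A—F (12): add. Components now {A,B,C,D,E,F}
Edges rejected before the tree was complete: 3.

3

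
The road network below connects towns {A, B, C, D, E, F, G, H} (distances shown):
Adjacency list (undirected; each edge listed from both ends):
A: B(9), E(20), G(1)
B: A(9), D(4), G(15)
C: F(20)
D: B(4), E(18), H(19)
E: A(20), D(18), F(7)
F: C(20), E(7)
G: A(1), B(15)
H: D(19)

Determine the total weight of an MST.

Prim's algorithm from F:
Step 1: cheapest edge leaving the tree is E–F (7); add E.
Step 2: cheapest edge leaving the tree is D–E (18); add D.
Step 3: cheapest edge leaving the tree is B–D (4); add B.
Step 4: cheapest edge leaving the tree is A–B (9); add A.
Step 5: cheapest edge leaving the tree is A–G (1); add G.
Step 6: cheapest edge leaving the tree is D–H (19); add H.
Step 7: cheapest edge leaving the tree is C–F (20); add C.
MST edges: E–F, D–E, B–D, A–B, A–G, D–H, C–F; total weight 7+18+4+9+1+19+20 = 78.

78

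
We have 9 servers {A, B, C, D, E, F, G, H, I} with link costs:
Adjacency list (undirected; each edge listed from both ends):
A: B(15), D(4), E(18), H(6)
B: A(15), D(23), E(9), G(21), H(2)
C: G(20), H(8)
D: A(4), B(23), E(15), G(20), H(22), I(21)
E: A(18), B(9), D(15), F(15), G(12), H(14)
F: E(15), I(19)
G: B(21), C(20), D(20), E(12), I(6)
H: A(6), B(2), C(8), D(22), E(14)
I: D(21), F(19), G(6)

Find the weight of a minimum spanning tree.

62

Sort edges by weight, then run Kruskal:
B–H (2): add — endpoints in different components.
A–D (4): add — endpoints in different components.
A–H (6): add — endpoints in different components.
G–I (6): add — endpoints in different components.
C–H (8): add — endpoints in different components.
B–E (9): add — endpoints in different components.
E–G (12): add — endpoints in different components.
E–H (14): skip — E and H already connected.
A–B (15): skip — A and B already connected.
D–E (15): skip — D and E already connected.
E–F (15): add — endpoints in different components.
MST edges: B–H, A–D, A–H, G–I, C–H, B–E, E–G, E–F; total weight 2+4+6+6+8+9+12+15 = 62.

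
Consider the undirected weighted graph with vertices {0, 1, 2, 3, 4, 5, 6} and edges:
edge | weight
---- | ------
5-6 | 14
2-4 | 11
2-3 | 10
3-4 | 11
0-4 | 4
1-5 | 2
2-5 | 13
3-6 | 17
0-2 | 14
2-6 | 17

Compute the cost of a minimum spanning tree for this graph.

54

Grow the tree from 6 using Prim:
Step 1: cheapest edge leaving the tree is 5-6 (14); add 5.
Step 2: cheapest edge leaving the tree is 1-5 (2); add 1.
Step 3: cheapest edge leaving the tree is 2-5 (13); add 2.
Step 4: cheapest edge leaving the tree is 2-3 (10); add 3.
Step 5: cheapest edge leaving the tree is 2-4 (11); add 4.
Step 6: cheapest edge leaving the tree is 0-4 (4); add 0.
MST edges: 5-6, 1-5, 2-5, 2-3, 2-4, 0-4; total weight 14+2+13+10+11+4 = 54.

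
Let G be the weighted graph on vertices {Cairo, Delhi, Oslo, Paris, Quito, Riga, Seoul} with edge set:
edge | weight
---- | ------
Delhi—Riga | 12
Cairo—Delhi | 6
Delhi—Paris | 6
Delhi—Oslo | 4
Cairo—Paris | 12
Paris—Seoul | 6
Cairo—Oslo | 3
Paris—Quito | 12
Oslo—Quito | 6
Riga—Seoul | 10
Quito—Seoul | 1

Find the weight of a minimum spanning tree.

30

Grow the tree from Paris using Prim:
Step 1: cheapest edge leaving the tree is Delhi—Paris (6); add Delhi.
Step 2: cheapest edge leaving the tree is Delhi—Oslo (4); add Oslo.
Step 3: cheapest edge leaving the tree is Cairo—Oslo (3); add Cairo.
Step 4: cheapest edge leaving the tree is Oslo—Quito (6); add Quito.
Step 5: cheapest edge leaving the tree is Quito—Seoul (1); add Seoul.
Step 6: cheapest edge leaving the tree is Riga—Seoul (10); add Riga.
MST edges: Delhi—Paris, Delhi—Oslo, Cairo—Oslo, Oslo—Quito, Quito—Seoul, Riga—Seoul; total weight 6+4+3+6+1+10 = 30.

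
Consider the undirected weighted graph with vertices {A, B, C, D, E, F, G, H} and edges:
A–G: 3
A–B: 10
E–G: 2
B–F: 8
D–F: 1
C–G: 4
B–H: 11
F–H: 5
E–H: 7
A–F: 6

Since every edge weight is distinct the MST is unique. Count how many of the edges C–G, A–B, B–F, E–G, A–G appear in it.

Sort edges by weight, then run Kruskal:
D–F (1): add — endpoints in different components.
E–G (2): add — endpoints in different components.
A–G (3): add — endpoints in different components.
C–G (4): add — endpoints in different components.
F–H (5): add — endpoints in different components.
A–F (6): add — endpoints in different components.
E–H (7): skip — E and H already connected.
B–F (8): add — endpoints in different components.
MST edge set: {D–F, E–G, A–G, C–G, F–H, A–F, B–F}.
Of the listed edges, {C–G, B–F, E–G, A–G} are in the MST → 4.

4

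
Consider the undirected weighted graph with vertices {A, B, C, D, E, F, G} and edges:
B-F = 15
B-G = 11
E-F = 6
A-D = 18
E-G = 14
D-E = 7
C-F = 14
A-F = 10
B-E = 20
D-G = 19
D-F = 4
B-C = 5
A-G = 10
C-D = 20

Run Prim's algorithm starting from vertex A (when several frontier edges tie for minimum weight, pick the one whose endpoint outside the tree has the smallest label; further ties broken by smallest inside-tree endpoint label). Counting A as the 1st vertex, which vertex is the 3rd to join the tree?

D

Prim's algorithm from A:
Step 1: cheapest edge leaving the tree is A-F (10); add F.
Step 2: cheapest edge leaving the tree is D-F (4); add D.
Step 3: cheapest edge leaving the tree is E-F (6); add E.
Step 4: cheapest edge leaving the tree is A-G (10); add G.
Step 5: cheapest edge leaving the tree is B-G (11); add B.
Step 6: cheapest edge leaving the tree is B-C (5); add C.
Vertex order: A, F, D, E, G, B, C. The 3rd vertex is D.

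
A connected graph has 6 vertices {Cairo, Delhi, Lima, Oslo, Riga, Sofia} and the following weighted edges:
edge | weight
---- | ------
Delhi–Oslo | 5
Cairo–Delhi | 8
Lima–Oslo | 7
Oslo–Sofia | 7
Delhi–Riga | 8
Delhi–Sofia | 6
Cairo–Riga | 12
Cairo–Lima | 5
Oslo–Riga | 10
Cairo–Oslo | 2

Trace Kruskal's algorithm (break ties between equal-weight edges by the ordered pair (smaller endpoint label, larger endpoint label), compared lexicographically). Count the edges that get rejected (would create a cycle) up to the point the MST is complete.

Sort edges by weight, then run Kruskal:
Cairo–Oslo (2): add — endpoints in different components.
Cairo–Lima (5): add — endpoints in different components.
Delhi–Oslo (5): add — endpoints in different components.
Delhi–Sofia (6): add — endpoints in different components.
Lima–Oslo (7): skip — Lima and Oslo already connected.
Oslo–Sofia (7): skip — Sofia and Oslo already connected.
Cairo–Delhi (8): skip — Delhi and Cairo already connected.
Delhi–Riga (8): add — endpoints in different components.
Edges rejected before the tree was complete: 3.

3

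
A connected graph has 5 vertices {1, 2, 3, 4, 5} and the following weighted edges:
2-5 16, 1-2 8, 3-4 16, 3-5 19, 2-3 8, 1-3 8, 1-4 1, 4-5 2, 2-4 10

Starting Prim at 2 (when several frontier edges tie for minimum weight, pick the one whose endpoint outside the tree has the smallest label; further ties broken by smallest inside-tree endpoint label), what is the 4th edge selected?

1-3

Grow the tree from 2 using Prim:
Step 1: frontier [1-2 8, 2-3 8, 2-4 10, 2-5 16] → take 1-2 (8); add 1.
Step 2: frontier [1-4 1, 1-3 8, 2-3 8, 2-4 10, 2-5 16] → take 1-4 (1); add 4.
Step 3: frontier [1-3 8, 2-3 8, 2-5 16, 4-5 2, 3-4 16] → take 4-5 (2); add 5.
Step 4: frontier [1-3 8, 2-3 8, 3-4 16, 3-5 19] → take 1-3 (8); add 3.
The 4th edge added is 1-3.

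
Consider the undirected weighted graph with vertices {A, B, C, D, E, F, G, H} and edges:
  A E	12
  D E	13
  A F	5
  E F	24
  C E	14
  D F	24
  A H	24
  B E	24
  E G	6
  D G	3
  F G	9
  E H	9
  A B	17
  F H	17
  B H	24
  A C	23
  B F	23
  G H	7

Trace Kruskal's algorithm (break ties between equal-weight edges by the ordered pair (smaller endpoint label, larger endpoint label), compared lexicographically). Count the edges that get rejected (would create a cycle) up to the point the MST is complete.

3

Kruskal: consider edges lightest-first.
D G (3): add — endpoints in different components.
A F (5): add — endpoints in different components.
E G (6): add — endpoints in different components.
G H (7): add — endpoints in different components.
E H (9): skip — E and H already connected.
F G (9): add — endpoints in different components.
A E (12): skip — A and E already connected.
D E (13): skip — D and E already connected.
C E (14): add — endpoints in different components.
A B (17): add — endpoints in different components.
Edges rejected before the tree was complete: 3.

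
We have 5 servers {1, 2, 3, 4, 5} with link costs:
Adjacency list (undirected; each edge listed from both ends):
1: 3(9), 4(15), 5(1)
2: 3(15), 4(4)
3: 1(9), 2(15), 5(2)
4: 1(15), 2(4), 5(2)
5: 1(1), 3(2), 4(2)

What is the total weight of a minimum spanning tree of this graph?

Grow the tree from 1 using Prim:
Step 1: cheapest edge leaving the tree is 1–5 (1); add 5.
Step 2: cheapest edge leaving the tree is 3–5 (2); add 3.
Step 3: cheapest edge leaving the tree is 4–5 (2); add 4.
Step 4: cheapest edge leaving the tree is 2–4 (4); add 2.
MST edges: 1–5, 3–5, 4–5, 2–4; total weight 1+2+2+4 = 9.

9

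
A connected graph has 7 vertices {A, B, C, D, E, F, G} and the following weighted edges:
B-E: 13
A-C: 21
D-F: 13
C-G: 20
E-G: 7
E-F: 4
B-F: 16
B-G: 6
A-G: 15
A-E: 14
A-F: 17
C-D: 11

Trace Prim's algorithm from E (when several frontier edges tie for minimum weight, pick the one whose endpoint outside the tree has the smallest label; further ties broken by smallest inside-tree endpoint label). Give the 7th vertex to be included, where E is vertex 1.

A

Prim, starting at E.
Step 1: cheapest edge leaving the tree is E-F (4); add F.
Step 2: cheapest edge leaving the tree is E-G (7); add G.
Step 3: cheapest edge leaving the tree is B-G (6); add B.
Step 4: cheapest edge leaving the tree is D-F (13); add D.
Step 5: cheapest edge leaving the tree is C-D (11); add C.
Step 6: cheapest edge leaving the tree is A-E (14); add A.
Vertex order: E, F, G, B, D, C, A. The 7th vertex is A.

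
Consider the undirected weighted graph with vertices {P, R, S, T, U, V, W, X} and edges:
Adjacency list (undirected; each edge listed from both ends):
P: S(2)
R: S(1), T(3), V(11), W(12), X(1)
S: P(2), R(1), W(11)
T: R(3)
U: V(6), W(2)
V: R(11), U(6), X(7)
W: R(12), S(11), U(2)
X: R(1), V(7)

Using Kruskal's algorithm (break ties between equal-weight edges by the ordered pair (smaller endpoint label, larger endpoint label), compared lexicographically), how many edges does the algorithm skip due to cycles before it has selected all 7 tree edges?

Sort edges by weight, then run Kruskal:
R—S (1): add — endpoints in different components.
R—X (1): add — endpoints in different components.
P—S (2): add — endpoints in different components.
U—W (2): add — endpoints in different components.
R—T (3): add — endpoints in different components.
U—V (6): add — endpoints in different components.
V—X (7): add — endpoints in different components.
Edges rejected before the tree was complete: 0.

0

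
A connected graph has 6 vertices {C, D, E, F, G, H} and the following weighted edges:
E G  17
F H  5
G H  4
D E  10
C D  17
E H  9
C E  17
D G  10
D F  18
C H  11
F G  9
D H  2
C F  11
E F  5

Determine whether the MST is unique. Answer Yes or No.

Sort edges by weight, then run Kruskal:
D H (2): add. Components now {C} {D,H} {E} {F} {G}
G H (4): add. Components now {C} {D,G,H} {E} {F}
E F (5): add. Components now {C} {D,G,H} {E,F}
F H (5): add. Components now {C} {D,E,F,G,H}
E H (9): skip — E and H already connected.
F G (9): skip — F and G already connected.
D E (10): skip — D and E already connected.
D G (10): skip — D and G already connected.
C F (11): add. Components now {C,D,E,F,G,H}
Non-tree edge C H has weight 11, equal to the heaviest edge on its tree cycle — swapping gives another MST of the same weight. Not unique.

No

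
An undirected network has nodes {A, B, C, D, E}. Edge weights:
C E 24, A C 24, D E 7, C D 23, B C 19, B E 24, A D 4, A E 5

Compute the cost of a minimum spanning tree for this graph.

Kruskal: consider edges lightest-first.
A D (4): add — endpoints in different components.
A E (5): add — endpoints in different components.
D E (7): skip — D and E already connected.
B C (19): add — endpoints in different components.
C D (23): add — endpoints in different components.
MST edges: A D, A E, B C, C D; total weight 4+5+19+23 = 51.

51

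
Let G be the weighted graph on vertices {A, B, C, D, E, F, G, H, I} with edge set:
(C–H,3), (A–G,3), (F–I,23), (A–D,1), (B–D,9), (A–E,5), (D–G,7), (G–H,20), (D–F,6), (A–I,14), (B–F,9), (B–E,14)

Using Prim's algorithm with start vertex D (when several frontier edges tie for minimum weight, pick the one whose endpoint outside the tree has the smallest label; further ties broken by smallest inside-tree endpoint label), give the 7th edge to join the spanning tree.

Prim, starting at D.
Step 1: cheapest edge leaving the tree is A–D (1); add A.
Step 2: cheapest edge leaving the tree is A–G (3); add G.
Step 3: cheapest edge leaving the tree is A–E (5); add E.
Step 4: cheapest edge leaving the tree is D–F (6); add F.
Step 5: cheapest edge leaving the tree is B–D (9); add B.
Step 6: cheapest edge leaving the tree is A–I (14); add I.
Step 7: cheapest edge leaving the tree is G–H (20); add H.
Step 8: cheapest edge leaving the tree is C–H (3); add C.
The 7th edge added is G–H.

G-H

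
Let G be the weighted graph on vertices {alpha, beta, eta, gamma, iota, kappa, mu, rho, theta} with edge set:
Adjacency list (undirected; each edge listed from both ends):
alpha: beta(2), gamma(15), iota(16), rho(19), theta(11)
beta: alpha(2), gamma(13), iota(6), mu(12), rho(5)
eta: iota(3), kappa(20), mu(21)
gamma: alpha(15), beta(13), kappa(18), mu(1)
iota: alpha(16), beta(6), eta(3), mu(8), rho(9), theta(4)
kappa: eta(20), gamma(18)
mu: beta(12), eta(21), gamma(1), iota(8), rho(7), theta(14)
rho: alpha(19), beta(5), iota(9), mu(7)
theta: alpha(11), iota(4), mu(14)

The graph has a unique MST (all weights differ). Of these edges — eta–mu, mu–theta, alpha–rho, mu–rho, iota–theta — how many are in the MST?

2

Kruskal's algorithm — process edges by increasing weight (ties by edge label):
gamma–mu (1): add — endpoints in different components.
alpha–beta (2): add — endpoints in different components.
eta–iota (3): add — endpoints in different components.
iota–theta (4): add — endpoints in different components.
beta–rho (5): add — endpoints in different components.
beta–iota (6): add — endpoints in different components.
mu–rho (7): add — endpoints in different components.
iota–mu (8): skip — iota and mu already connected.
iota–rho (9): skip — rho and iota already connected.
alpha–theta (11): skip — alpha and theta already connected.
beta–mu (12): skip — beta and mu already connected.
beta–gamma (13): skip — gamma and beta already connected.
mu–theta (14): skip — theta and mu already connected.
alpha–gamma (15): skip — alpha and gamma already connected.
alpha–iota (16): skip — alpha and iota already connected.
gamma–kappa (18): add — endpoints in different components.
MST edge set: {gamma–mu, alpha–beta, eta–iota, iota–theta, beta–rho, beta–iota, mu–rho, gamma–kappa}.
Of the listed edges, {mu–rho, iota–theta} are in the MST → 2.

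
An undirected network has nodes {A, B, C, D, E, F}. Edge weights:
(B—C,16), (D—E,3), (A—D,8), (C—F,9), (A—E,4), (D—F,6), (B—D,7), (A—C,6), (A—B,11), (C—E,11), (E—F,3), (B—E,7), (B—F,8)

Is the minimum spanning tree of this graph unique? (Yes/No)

Kruskal's algorithm — process edges by increasing weight (ties by edge label):
D—E (3): add. Components now {A} {B} {C} {D,E} {F}
E—F (3): add. Components now {A} {B} {C} {D,E,F}
A—E (4): add. Components now {A,D,E,F} {B} {C}
A—C (6): add. Components now {A,C,D,E,F} {B}
D—F (6): skip — D and F already connected.
B—D (7): add. Components now {A,B,C,D,E,F}
Non-tree edge B—E has weight 7, equal to the heaviest edge on its tree cycle — swapping gives another MST of the same weight. Not unique.

No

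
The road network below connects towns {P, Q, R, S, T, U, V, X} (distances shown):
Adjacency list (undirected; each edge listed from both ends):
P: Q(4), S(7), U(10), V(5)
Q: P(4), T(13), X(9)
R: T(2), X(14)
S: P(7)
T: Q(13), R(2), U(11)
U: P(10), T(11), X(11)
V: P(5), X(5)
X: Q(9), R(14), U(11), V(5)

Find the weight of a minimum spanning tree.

Kruskal: consider edges lightest-first.
R–T (2): add — endpoints in different components.
P–Q (4): add — endpoints in different components.
P–V (5): add — endpoints in different components.
V–X (5): add — endpoints in different components.
P–S (7): add — endpoints in different components.
Q–X (9): skip — Q and X already connected.
P–U (10): add — endpoints in different components.
T–U (11): add — endpoints in different components.
MST edges: R–T, P–Q, P–V, V–X, P–S, P–U, T–U; total weight 2+4+5+5+7+10+11 = 44.

44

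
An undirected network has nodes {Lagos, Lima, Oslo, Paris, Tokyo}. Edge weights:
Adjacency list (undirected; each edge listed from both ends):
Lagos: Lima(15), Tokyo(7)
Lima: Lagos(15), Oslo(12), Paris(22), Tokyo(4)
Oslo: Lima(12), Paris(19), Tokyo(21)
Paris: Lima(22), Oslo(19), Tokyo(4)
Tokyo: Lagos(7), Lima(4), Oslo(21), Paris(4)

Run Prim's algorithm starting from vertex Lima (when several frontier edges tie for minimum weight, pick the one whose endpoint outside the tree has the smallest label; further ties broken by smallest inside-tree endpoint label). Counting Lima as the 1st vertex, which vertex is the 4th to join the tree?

Grow the tree from Lima using Prim:
Step 1: frontier [Lima–Tokyo 4, Lima–Oslo 12, Lagos–Lima 15, Lima–Paris 22] → take Lima–Tokyo (4); add Tokyo.
Step 2: frontier [Lima–Oslo 12, Lagos–Lima 15, Lima–Paris 22, Paris–Tokyo 4, Lagos–Tokyo 7, Oslo–Tokyo 21] → take Paris–Tokyo (4); add Paris.
Step 3: frontier [Lima–Oslo 12, Lagos–Lima 15, Oslo–Paris 19, Lagos–Tokyo 7, Oslo–Tokyo 21] → take Lagos–Tokyo (7); add Lagos.
Step 4: frontier [Lima–Oslo 12, Oslo–Paris 19, Oslo–Tokyo 21] → take Lima–Oslo (12); add Oslo.
Vertex order: Lima, Tokyo, Paris, Lagos, Oslo. The 4th vertex is Lagos.

Lagos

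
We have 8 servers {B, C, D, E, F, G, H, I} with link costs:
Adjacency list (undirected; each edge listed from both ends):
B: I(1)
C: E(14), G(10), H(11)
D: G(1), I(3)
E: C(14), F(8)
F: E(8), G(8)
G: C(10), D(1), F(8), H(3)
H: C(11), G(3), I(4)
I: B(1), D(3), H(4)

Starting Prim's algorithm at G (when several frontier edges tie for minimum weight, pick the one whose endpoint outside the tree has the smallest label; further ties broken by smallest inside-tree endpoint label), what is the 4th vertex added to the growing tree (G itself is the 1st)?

I

Prim's algorithm from G:
Step 1: cheapest edge leaving the tree is D–G (1); add D.
Step 2: cheapest edge leaving the tree is G–H (3); add H.
Step 3: cheapest edge leaving the tree is D–I (3); add I.
Step 4: cheapest edge leaving the tree is B–I (1); add B.
Step 5: cheapest edge leaving the tree is F–G (8); add F.
Step 6: cheapest edge leaving the tree is E–F (8); add E.
Step 7: cheapest edge leaving the tree is C–G (10); add C.
Vertex order: G, D, H, I, B, F, E, C. The 4th vertex is I.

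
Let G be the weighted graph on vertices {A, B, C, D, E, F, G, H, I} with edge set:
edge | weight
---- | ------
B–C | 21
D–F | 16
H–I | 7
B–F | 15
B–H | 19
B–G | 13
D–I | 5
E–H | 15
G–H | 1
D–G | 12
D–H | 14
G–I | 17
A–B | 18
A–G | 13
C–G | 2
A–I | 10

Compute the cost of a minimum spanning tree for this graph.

Prim's algorithm from G:
Step 1: cheapest edge leaving the tree is G–H (1); add H.
Step 2: cheapest edge leaving the tree is C–G (2); add C.
Step 3: cheapest edge leaving the tree is H–I (7); add I.
Step 4: cheapest edge leaving the tree is D–I (5); add D.
Step 5: cheapest edge leaving the tree is A–I (10); add A.
Step 6: cheapest edge leaving the tree is B–G (13); add B.
Step 7: cheapest edge leaving the tree is E–H (15); add E.
Step 8: cheapest edge leaving the tree is B–F (15); add F.
MST edges: G–H, C–G, H–I, D–I, A–I, B–G, E–H, B–F; total weight 1+2+7+5+10+13+15+15 = 68.

68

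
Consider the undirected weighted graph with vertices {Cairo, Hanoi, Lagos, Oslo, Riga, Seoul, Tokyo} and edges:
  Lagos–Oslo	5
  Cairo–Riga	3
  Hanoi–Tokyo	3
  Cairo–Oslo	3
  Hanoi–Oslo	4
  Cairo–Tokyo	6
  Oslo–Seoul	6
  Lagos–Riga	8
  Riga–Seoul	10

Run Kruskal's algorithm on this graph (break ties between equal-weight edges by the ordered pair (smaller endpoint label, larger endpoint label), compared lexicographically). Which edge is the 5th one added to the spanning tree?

Lagos-Oslo

Kruskal: consider edges lightest-first.
Cairo–Oslo (3): add. Components now {Hanoi} {Lagos} {Cairo,Oslo} {Riga} {Seoul} {Tokyo}
Cairo–Riga (3): add. Components now {Hanoi} {Lagos} {Cairo,Oslo,Riga} {Seoul} {Tokyo}
Hanoi–Tokyo (3): add. Components now {Hanoi,Tokyo} {Lagos} {Cairo,Oslo,Riga} {Seoul}
Hanoi–Oslo (4): add. Components now {Cairo,Hanoi,Oslo,Riga,Tokyo} {Lagos} {Seoul}
Lagos–Oslo (5): add. Components now {Cairo,Hanoi,Lagos,Oslo,Riga,Tokyo} {Seoul}
Cairo–Tokyo (6): skip — Cairo and Tokyo already connected.
Oslo–Seoul (6): add. Components now {Cairo,Hanoi,Lagos,Oslo,Riga,Seoul,Tokyo}
The 5th edge added is Lagos–Oslo.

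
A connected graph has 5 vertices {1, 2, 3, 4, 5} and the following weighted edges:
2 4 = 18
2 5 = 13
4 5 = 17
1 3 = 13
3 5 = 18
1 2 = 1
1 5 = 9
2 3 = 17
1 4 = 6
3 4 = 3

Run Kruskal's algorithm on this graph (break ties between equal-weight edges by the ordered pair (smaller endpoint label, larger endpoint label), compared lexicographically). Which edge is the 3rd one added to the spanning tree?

Sort edges by weight, then run Kruskal:
1 2 (1): add. Components now {1,2} {3} {4} {5}
3 4 (3): add. Components now {1,2} {3,4} {5}
1 4 (6): add. Components now {1,2,3,4} {5}
1 5 (9): add. Components now {1,2,3,4,5}
The 3rd edge added is 1 4.

1-4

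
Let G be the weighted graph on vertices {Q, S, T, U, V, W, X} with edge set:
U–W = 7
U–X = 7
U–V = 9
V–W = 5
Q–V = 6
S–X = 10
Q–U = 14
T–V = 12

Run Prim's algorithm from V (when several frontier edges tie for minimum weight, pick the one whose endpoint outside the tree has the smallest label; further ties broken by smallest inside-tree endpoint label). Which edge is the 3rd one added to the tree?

Prim, starting at V.
Step 1: frontier [V–W 5, Q–V 6, U–V 9, T–V 12] → take V–W (5); add W.
Step 2: frontier [Q–V 6, U–V 9, T–V 12, U–W 7] → take Q–V (6); add Q.
Step 3: frontier [Q–U 14, U–V 9, T–V 12, U–W 7] → take U–W (7); add U.
Step 4: frontier [U–X 7, T–V 12] → take U–X (7); add X.
Step 5: frontier [T–V 12, S–X 10] → take S–X (10); add S.
Step 6: frontier [T–V 12] → take T–V (12); add T.
The 3rd edge added is U–W.

U-W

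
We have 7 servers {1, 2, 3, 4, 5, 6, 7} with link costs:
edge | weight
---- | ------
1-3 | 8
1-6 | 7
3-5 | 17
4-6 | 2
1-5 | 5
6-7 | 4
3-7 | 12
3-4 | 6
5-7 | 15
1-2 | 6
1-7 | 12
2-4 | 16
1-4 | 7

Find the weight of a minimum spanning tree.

Kruskal: consider edges lightest-first.
4-6 (2): add. Components now {1} {2} {3} {4,6} {5} {7}
6-7 (4): add. Components now {1} {2} {3} {4,6,7} {5}
1-5 (5): add. Components now {1,5} {2} {3} {4,6,7}
1-2 (6): add. Components now {1,2,5} {3} {4,6,7}
3-4 (6): add. Components now {1,2,5} {3,4,6,7}
1-4 (7): add. Components now {1,2,3,4,5,6,7}
MST edges: 4-6, 6-7, 1-5, 1-2, 3-4, 1-4; total weight 2+4+5+6+6+7 = 30.

30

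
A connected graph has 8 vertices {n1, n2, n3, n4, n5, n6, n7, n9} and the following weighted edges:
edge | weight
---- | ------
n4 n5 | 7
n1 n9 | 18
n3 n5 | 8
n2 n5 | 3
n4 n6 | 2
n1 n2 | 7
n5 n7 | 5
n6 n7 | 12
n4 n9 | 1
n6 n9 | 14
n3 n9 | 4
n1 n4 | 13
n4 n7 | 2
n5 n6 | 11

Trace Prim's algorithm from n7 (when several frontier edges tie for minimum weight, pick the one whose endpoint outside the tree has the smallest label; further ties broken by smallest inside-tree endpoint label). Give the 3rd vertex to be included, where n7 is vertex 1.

Grow the tree from n7 using Prim:
Step 1: cheapest edge leaving the tree is n4 n7 (2); add n4.
Step 2: cheapest edge leaving the tree is n4 n9 (1); add n9.
Step 3: cheapest edge leaving the tree is n4 n6 (2); add n6.
Step 4: cheapest edge leaving the tree is n3 n9 (4); add n3.
Step 5: cheapest edge leaving the tree is n5 n7 (5); add n5.
Step 6: cheapest edge leaving the tree is n2 n5 (3); add n2.
Step 7: cheapest edge leaving the tree is n1 n2 (7); add n1.
Vertex order: n7, n4, n9, n6, n3, n5, n2, n1. The 3rd vertex is n9.

n9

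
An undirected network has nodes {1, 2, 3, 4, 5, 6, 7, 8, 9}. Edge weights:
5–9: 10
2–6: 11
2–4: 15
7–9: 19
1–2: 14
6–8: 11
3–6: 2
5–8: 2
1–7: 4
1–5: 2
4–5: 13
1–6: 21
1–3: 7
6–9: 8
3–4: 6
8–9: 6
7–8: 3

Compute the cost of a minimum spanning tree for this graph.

39

Kruskal: consider edges lightest-first.
1–5 (2): add — endpoints in different components.
3–6 (2): add — endpoints in different components.
5–8 (2): add — endpoints in different components.
7–8 (3): add — endpoints in different components.
1–7 (4): skip — 1 and 7 already connected.
3–4 (6): add — endpoints in different components.
8–9 (6): add — endpoints in different components.
1–3 (7): add — endpoints in different components.
6–9 (8): skip — 6 and 9 already connected.
5–9 (10): skip — 5 and 9 already connected.
2–6 (11): add — endpoints in different components.
MST edges: 1–5, 3–6, 5–8, 7–8, 3–4, 8–9, 1–3, 2–6; total weight 2+2+2+3+6+6+7+11 = 39.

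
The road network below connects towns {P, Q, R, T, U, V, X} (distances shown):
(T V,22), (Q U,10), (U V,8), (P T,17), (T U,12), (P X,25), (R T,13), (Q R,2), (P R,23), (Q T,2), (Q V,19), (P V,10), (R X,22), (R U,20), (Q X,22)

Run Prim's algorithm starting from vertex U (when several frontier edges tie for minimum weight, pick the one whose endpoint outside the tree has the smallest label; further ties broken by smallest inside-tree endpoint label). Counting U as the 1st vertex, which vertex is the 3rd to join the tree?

P

Prim, starting at U.
Step 1: cheapest edge leaving the tree is U V (8); add V.
Step 2: cheapest edge leaving the tree is P V (10); add P.
Step 3: cheapest edge leaving the tree is Q U (10); add Q.
Step 4: cheapest edge leaving the tree is Q R (2); add R.
Step 5: cheapest edge leaving the tree is Q T (2); add T.
Step 6: cheapest edge leaving the tree is Q X (22); add X.
Vertex order: U, V, P, Q, R, T, X. The 3rd vertex is P.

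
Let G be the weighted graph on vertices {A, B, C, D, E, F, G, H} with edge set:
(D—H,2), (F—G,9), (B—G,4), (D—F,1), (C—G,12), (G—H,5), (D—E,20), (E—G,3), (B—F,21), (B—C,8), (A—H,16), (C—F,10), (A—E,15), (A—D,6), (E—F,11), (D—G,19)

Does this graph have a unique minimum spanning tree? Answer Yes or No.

Kruskal's algorithm — process edges by increasing weight (ties by edge label):
D—F (1): add — endpoints in different components.
D—H (2): add — endpoints in different components.
E—G (3): add — endpoints in different components.
B—G (4): add — endpoints in different components.
G—H (5): add — endpoints in different components.
A—D (6): add — endpoints in different components.
B—C (8): add — endpoints in different components.
Every non-tree edge has weight strictly greater than the heaviest edge on the tree path between its endpoints, so the MST is unique.

Yes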